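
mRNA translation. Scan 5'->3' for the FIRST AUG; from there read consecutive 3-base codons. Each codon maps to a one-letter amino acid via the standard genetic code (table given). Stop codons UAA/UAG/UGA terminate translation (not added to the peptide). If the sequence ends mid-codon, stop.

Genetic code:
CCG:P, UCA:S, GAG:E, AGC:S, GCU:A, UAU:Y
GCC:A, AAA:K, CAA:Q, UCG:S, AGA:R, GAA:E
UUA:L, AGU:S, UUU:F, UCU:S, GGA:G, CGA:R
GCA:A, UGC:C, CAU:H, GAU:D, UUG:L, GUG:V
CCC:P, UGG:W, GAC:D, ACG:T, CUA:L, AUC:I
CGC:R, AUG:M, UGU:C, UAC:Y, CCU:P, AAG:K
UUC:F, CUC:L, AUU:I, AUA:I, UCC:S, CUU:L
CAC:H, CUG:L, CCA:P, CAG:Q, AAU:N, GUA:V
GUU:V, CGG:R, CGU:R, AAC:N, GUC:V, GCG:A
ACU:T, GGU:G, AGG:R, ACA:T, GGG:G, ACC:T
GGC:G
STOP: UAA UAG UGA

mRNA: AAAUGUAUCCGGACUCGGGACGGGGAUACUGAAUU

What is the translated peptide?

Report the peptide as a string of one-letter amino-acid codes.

Answer: MYPDSGRGY

Derivation:
start AUG at pos 2
pos 2: AUG -> M; peptide=M
pos 5: UAU -> Y; peptide=MY
pos 8: CCG -> P; peptide=MYP
pos 11: GAC -> D; peptide=MYPD
pos 14: UCG -> S; peptide=MYPDS
pos 17: GGA -> G; peptide=MYPDSG
pos 20: CGG -> R; peptide=MYPDSGR
pos 23: GGA -> G; peptide=MYPDSGRG
pos 26: UAC -> Y; peptide=MYPDSGRGY
pos 29: UGA -> STOP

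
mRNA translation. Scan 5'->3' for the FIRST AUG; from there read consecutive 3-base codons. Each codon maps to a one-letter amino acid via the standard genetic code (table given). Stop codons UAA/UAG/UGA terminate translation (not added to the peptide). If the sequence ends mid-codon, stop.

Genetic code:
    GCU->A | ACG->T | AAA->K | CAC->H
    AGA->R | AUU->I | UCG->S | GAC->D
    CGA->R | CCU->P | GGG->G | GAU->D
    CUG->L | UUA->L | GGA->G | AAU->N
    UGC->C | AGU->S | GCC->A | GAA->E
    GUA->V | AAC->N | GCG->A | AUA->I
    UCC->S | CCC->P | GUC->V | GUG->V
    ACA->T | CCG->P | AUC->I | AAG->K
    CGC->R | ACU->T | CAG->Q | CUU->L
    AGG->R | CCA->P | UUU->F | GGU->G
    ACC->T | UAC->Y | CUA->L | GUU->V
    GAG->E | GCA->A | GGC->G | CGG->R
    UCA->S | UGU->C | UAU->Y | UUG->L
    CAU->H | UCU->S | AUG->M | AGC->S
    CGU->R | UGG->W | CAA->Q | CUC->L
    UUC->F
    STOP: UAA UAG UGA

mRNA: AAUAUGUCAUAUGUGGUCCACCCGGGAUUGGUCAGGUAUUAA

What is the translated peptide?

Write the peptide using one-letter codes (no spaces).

start AUG at pos 3
pos 3: AUG -> M; peptide=M
pos 6: UCA -> S; peptide=MS
pos 9: UAU -> Y; peptide=MSY
pos 12: GUG -> V; peptide=MSYV
pos 15: GUC -> V; peptide=MSYVV
pos 18: CAC -> H; peptide=MSYVVH
pos 21: CCG -> P; peptide=MSYVVHP
pos 24: GGA -> G; peptide=MSYVVHPG
pos 27: UUG -> L; peptide=MSYVVHPGL
pos 30: GUC -> V; peptide=MSYVVHPGLV
pos 33: AGG -> R; peptide=MSYVVHPGLVR
pos 36: UAU -> Y; peptide=MSYVVHPGLVRY
pos 39: UAA -> STOP

Answer: MSYVVHPGLVRY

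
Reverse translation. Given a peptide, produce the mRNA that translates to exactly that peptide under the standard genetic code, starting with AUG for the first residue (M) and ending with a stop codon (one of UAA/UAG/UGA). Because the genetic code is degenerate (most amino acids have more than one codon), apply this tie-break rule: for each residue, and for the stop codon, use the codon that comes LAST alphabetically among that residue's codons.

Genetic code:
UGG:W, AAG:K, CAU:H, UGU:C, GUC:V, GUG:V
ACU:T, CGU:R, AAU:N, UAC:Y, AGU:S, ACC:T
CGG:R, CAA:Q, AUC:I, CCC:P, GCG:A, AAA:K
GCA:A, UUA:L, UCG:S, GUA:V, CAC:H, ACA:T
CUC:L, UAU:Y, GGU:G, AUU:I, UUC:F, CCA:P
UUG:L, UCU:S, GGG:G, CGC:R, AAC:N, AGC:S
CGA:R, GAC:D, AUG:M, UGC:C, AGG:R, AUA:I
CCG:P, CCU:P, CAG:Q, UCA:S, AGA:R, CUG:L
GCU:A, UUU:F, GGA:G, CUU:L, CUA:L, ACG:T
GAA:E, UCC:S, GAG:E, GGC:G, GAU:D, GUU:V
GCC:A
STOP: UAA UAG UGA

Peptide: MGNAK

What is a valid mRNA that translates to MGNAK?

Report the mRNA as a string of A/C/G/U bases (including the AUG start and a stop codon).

Answer: mRNA: AUGGGUAAUGCUAAGUGA

Derivation:
residue 1: M -> AUG (start codon)
residue 2: G codons sorted = GGA,GGC,GGG,GGU -> pick last = GGU
residue 3: N codons sorted = AAC,AAU -> pick last = AAU
residue 4: A codons sorted = GCA,GCC,GCG,GCU -> pick last = GCU
residue 5: K codons sorted = AAA,AAG -> pick last = AAG
terminator: stop codons sorted = UAA,UAG,UGA -> pick last = UGA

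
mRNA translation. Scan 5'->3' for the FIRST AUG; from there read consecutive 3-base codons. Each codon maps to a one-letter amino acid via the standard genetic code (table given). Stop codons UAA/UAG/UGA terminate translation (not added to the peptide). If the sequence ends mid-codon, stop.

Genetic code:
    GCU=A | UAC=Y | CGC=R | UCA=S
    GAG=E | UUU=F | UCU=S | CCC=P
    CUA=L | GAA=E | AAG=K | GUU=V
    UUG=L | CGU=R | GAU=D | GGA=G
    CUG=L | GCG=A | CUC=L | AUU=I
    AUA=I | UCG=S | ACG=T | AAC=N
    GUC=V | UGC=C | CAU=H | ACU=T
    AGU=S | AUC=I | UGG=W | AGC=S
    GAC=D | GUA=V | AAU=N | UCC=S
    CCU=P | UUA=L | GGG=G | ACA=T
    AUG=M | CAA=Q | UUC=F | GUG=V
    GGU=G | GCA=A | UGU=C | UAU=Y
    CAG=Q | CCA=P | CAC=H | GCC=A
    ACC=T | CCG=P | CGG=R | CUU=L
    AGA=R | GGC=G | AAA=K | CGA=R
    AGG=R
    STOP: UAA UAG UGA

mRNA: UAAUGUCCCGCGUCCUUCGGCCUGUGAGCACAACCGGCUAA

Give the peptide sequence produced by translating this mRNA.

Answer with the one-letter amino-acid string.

Answer: MSRVLRPVSTTG

Derivation:
start AUG at pos 2
pos 2: AUG -> M; peptide=M
pos 5: UCC -> S; peptide=MS
pos 8: CGC -> R; peptide=MSR
pos 11: GUC -> V; peptide=MSRV
pos 14: CUU -> L; peptide=MSRVL
pos 17: CGG -> R; peptide=MSRVLR
pos 20: CCU -> P; peptide=MSRVLRP
pos 23: GUG -> V; peptide=MSRVLRPV
pos 26: AGC -> S; peptide=MSRVLRPVS
pos 29: ACA -> T; peptide=MSRVLRPVST
pos 32: ACC -> T; peptide=MSRVLRPVSTT
pos 35: GGC -> G; peptide=MSRVLRPVSTTG
pos 38: UAA -> STOP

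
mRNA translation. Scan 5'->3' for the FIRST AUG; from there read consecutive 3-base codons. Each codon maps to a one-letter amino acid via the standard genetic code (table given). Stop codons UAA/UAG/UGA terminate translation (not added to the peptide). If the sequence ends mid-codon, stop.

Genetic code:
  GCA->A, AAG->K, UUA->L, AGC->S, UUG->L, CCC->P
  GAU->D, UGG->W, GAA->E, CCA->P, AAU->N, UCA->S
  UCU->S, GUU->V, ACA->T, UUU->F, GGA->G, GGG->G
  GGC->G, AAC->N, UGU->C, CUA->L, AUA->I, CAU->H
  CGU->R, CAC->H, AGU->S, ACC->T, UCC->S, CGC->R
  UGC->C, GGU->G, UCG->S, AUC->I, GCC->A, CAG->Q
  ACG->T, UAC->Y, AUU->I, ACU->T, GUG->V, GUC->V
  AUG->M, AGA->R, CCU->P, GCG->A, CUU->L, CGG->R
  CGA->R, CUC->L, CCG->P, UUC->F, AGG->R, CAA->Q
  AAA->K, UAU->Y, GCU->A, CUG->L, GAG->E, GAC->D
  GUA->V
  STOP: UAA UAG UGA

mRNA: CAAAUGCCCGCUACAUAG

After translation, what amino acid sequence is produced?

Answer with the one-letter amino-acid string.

start AUG at pos 3
pos 3: AUG -> M; peptide=M
pos 6: CCC -> P; peptide=MP
pos 9: GCU -> A; peptide=MPA
pos 12: ACA -> T; peptide=MPAT
pos 15: UAG -> STOP

Answer: MPAT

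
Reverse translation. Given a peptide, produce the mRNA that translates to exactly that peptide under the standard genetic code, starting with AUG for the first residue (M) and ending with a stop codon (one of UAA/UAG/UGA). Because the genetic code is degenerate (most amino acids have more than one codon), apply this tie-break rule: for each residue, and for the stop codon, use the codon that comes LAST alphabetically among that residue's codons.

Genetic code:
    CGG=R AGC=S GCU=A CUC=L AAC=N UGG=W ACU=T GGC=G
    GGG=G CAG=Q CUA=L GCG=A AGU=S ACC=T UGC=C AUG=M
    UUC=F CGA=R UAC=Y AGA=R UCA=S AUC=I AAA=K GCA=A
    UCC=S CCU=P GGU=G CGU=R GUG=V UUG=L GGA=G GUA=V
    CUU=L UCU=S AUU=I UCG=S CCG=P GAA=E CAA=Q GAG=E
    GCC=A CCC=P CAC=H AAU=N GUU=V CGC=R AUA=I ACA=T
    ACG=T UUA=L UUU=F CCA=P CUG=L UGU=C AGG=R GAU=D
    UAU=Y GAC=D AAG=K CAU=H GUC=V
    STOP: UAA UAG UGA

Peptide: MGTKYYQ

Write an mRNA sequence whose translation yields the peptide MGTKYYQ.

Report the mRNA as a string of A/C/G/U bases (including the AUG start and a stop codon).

Answer: mRNA: AUGGGUACUAAGUAUUAUCAGUGA

Derivation:
residue 1: M -> AUG (start codon)
residue 2: G codons sorted = GGA,GGC,GGG,GGU -> pick last = GGU
residue 3: T codons sorted = ACA,ACC,ACG,ACU -> pick last = ACU
residue 4: K codons sorted = AAA,AAG -> pick last = AAG
residue 5: Y codons sorted = UAC,UAU -> pick last = UAU
residue 6: Y codons sorted = UAC,UAU -> pick last = UAU
residue 7: Q codons sorted = CAA,CAG -> pick last = CAG
terminator: stop codons sorted = UAA,UAG,UGA -> pick last = UGA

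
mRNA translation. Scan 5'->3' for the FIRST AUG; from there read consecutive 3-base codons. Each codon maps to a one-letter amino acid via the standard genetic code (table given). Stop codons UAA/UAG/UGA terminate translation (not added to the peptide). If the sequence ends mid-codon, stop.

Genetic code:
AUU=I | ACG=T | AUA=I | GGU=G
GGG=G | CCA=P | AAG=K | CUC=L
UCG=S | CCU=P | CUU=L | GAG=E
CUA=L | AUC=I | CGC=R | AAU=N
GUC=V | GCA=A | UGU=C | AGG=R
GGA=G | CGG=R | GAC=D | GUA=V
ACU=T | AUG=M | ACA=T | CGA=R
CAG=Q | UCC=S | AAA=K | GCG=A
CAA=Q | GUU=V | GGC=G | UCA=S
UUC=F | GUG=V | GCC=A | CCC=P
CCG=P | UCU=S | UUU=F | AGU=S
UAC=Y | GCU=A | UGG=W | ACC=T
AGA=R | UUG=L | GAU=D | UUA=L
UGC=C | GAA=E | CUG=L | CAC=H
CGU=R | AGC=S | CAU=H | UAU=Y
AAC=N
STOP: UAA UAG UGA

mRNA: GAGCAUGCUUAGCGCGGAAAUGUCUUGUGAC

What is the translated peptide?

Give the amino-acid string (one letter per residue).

Answer: MLSAEMSCD

Derivation:
start AUG at pos 4
pos 4: AUG -> M; peptide=M
pos 7: CUU -> L; peptide=ML
pos 10: AGC -> S; peptide=MLS
pos 13: GCG -> A; peptide=MLSA
pos 16: GAA -> E; peptide=MLSAE
pos 19: AUG -> M; peptide=MLSAEM
pos 22: UCU -> S; peptide=MLSAEMS
pos 25: UGU -> C; peptide=MLSAEMSC
pos 28: GAC -> D; peptide=MLSAEMSCD
pos 31: only 0 nt remain (<3), stop (end of mRNA)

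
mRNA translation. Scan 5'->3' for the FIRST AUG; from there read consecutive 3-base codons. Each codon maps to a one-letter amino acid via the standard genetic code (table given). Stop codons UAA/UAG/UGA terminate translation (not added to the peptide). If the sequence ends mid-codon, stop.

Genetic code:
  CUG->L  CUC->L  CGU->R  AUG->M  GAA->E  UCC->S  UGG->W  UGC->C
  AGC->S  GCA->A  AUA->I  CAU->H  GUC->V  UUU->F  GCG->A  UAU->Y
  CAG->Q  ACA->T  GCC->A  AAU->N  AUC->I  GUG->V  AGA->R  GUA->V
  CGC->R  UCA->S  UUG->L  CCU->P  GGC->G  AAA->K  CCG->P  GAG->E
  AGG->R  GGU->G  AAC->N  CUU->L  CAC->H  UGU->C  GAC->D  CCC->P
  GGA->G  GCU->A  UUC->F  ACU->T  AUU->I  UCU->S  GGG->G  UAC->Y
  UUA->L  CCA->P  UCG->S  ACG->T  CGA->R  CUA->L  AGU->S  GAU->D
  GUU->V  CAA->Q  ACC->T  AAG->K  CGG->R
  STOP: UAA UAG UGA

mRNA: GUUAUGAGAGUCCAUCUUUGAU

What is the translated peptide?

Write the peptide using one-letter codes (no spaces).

Answer: MRVHL

Derivation:
start AUG at pos 3
pos 3: AUG -> M; peptide=M
pos 6: AGA -> R; peptide=MR
pos 9: GUC -> V; peptide=MRV
pos 12: CAU -> H; peptide=MRVH
pos 15: CUU -> L; peptide=MRVHL
pos 18: UGA -> STOP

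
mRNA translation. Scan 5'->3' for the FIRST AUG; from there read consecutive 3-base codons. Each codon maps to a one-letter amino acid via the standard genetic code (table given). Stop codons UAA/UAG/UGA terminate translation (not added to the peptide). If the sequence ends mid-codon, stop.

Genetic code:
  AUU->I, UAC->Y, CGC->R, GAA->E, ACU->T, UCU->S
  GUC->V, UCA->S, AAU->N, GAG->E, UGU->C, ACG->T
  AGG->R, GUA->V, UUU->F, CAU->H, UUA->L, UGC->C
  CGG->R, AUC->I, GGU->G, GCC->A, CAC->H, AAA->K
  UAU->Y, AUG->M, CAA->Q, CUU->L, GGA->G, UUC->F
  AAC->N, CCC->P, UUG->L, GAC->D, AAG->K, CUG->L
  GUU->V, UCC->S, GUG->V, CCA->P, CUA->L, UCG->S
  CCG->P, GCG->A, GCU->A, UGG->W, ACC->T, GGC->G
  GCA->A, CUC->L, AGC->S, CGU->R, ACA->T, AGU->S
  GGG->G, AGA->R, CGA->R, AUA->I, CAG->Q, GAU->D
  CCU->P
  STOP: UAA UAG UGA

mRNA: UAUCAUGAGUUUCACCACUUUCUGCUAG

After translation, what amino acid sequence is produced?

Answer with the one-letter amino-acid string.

start AUG at pos 4
pos 4: AUG -> M; peptide=M
pos 7: AGU -> S; peptide=MS
pos 10: UUC -> F; peptide=MSF
pos 13: ACC -> T; peptide=MSFT
pos 16: ACU -> T; peptide=MSFTT
pos 19: UUC -> F; peptide=MSFTTF
pos 22: UGC -> C; peptide=MSFTTFC
pos 25: UAG -> STOP

Answer: MSFTTFC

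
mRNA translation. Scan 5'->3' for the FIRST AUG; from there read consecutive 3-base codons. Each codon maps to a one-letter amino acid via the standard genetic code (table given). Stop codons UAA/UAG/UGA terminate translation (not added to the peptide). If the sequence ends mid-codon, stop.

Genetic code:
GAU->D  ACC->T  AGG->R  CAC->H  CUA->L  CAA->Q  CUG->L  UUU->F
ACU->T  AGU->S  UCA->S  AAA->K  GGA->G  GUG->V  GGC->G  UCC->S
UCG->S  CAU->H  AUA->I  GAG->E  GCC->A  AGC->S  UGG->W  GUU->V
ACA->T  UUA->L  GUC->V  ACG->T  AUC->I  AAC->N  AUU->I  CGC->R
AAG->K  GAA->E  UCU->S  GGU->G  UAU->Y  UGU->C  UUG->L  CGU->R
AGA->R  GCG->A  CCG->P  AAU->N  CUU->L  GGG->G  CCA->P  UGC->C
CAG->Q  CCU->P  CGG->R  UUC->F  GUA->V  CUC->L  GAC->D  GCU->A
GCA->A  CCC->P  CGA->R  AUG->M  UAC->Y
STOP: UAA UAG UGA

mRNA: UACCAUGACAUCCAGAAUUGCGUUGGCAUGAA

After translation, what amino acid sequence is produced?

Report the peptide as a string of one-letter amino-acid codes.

Answer: MTSRIALA

Derivation:
start AUG at pos 4
pos 4: AUG -> M; peptide=M
pos 7: ACA -> T; peptide=MT
pos 10: UCC -> S; peptide=MTS
pos 13: AGA -> R; peptide=MTSR
pos 16: AUU -> I; peptide=MTSRI
pos 19: GCG -> A; peptide=MTSRIA
pos 22: UUG -> L; peptide=MTSRIAL
pos 25: GCA -> A; peptide=MTSRIALA
pos 28: UGA -> STOP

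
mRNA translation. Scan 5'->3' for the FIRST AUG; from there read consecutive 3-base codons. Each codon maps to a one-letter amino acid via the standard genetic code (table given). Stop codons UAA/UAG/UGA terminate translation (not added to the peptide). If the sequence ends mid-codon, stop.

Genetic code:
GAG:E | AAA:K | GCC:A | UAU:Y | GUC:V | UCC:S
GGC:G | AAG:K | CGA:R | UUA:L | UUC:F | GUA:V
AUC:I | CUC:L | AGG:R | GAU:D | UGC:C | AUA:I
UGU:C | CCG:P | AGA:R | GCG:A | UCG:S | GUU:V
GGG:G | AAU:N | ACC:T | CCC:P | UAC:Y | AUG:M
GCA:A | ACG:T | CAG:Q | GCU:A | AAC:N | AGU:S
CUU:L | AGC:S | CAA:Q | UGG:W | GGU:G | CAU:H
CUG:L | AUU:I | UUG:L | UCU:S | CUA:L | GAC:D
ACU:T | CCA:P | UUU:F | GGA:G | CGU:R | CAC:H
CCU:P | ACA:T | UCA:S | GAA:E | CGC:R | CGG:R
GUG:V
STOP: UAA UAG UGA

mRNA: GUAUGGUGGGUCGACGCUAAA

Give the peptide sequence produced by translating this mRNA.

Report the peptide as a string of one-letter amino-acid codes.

start AUG at pos 2
pos 2: AUG -> M; peptide=M
pos 5: GUG -> V; peptide=MV
pos 8: GGU -> G; peptide=MVG
pos 11: CGA -> R; peptide=MVGR
pos 14: CGC -> R; peptide=MVGRR
pos 17: UAA -> STOP

Answer: MVGRR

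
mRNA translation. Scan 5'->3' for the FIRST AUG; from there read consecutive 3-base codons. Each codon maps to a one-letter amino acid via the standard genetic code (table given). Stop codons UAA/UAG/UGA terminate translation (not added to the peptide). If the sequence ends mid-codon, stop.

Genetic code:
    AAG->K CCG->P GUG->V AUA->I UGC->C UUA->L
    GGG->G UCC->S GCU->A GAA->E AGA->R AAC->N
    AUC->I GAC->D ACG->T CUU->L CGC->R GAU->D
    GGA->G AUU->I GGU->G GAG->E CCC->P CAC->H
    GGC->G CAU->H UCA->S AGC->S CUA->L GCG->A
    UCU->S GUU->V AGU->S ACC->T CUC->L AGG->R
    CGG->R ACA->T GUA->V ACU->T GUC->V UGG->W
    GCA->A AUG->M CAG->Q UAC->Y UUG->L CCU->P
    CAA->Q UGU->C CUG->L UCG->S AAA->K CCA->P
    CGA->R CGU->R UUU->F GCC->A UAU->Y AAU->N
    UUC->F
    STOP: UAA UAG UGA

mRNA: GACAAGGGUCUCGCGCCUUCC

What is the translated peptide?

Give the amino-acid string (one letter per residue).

no AUG start codon found

Answer: (empty: no AUG start codon)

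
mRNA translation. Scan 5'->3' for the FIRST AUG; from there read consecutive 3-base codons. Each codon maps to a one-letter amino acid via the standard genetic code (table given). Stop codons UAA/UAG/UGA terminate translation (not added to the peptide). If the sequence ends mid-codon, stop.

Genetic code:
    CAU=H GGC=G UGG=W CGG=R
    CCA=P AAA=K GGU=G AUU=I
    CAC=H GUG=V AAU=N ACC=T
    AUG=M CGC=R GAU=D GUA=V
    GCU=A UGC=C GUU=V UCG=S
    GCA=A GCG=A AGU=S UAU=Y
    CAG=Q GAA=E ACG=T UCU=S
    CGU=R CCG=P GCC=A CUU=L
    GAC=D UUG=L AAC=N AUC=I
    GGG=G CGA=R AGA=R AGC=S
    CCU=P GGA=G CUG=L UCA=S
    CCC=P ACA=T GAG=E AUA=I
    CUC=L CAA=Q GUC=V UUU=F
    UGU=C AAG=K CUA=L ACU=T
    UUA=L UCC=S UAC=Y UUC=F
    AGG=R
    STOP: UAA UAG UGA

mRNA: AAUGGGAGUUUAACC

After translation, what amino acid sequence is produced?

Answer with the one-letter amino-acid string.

start AUG at pos 1
pos 1: AUG -> M; peptide=M
pos 4: GGA -> G; peptide=MG
pos 7: GUU -> V; peptide=MGV
pos 10: UAA -> STOP

Answer: MGV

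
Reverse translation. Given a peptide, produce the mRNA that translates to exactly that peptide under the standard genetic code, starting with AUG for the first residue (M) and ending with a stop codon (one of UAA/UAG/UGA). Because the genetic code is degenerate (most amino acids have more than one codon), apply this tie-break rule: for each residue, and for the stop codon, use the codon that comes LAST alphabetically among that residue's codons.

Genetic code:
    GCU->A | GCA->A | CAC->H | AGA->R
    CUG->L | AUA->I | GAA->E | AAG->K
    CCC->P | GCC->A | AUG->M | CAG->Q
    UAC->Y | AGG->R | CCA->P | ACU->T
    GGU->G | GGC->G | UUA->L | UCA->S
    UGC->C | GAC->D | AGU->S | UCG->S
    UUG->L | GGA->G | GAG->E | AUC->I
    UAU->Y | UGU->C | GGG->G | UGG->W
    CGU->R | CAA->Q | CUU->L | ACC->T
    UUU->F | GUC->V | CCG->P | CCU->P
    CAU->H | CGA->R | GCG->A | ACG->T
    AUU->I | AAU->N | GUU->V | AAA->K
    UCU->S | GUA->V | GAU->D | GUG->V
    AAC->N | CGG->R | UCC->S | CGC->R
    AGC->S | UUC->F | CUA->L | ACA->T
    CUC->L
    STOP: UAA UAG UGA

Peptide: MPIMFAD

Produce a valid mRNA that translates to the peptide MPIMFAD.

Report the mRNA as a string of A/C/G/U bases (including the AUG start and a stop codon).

Answer: mRNA: AUGCCUAUUAUGUUUGCUGAUUGA

Derivation:
residue 1: M -> AUG (start codon)
residue 2: P codons sorted = CCA,CCC,CCG,CCU -> pick last = CCU
residue 3: I codons sorted = AUA,AUC,AUU -> pick last = AUU
residue 4: M -> AUG (only codon)
residue 5: F codons sorted = UUC,UUU -> pick last = UUU
residue 6: A codons sorted = GCA,GCC,GCG,GCU -> pick last = GCU
residue 7: D codons sorted = GAC,GAU -> pick last = GAU
terminator: stop codons sorted = UAA,UAG,UGA -> pick last = UGA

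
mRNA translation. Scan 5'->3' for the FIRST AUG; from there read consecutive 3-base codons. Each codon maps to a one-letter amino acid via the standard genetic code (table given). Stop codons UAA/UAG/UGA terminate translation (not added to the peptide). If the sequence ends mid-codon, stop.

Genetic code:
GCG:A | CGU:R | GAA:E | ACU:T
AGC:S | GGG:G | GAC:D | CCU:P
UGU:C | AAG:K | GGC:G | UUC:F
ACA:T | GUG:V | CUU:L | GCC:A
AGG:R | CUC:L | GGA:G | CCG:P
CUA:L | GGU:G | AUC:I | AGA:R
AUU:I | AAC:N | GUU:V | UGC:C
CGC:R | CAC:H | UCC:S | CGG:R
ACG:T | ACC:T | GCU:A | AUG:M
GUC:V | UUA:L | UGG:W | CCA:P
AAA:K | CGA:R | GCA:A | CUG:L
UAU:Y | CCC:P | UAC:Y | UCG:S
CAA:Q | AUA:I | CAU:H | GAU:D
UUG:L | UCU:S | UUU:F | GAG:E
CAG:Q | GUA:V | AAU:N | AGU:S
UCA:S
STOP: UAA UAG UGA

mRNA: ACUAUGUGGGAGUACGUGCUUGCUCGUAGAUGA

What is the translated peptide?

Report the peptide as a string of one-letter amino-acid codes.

Answer: MWEYVLARR

Derivation:
start AUG at pos 3
pos 3: AUG -> M; peptide=M
pos 6: UGG -> W; peptide=MW
pos 9: GAG -> E; peptide=MWE
pos 12: UAC -> Y; peptide=MWEY
pos 15: GUG -> V; peptide=MWEYV
pos 18: CUU -> L; peptide=MWEYVL
pos 21: GCU -> A; peptide=MWEYVLA
pos 24: CGU -> R; peptide=MWEYVLAR
pos 27: AGA -> R; peptide=MWEYVLARR
pos 30: UGA -> STOP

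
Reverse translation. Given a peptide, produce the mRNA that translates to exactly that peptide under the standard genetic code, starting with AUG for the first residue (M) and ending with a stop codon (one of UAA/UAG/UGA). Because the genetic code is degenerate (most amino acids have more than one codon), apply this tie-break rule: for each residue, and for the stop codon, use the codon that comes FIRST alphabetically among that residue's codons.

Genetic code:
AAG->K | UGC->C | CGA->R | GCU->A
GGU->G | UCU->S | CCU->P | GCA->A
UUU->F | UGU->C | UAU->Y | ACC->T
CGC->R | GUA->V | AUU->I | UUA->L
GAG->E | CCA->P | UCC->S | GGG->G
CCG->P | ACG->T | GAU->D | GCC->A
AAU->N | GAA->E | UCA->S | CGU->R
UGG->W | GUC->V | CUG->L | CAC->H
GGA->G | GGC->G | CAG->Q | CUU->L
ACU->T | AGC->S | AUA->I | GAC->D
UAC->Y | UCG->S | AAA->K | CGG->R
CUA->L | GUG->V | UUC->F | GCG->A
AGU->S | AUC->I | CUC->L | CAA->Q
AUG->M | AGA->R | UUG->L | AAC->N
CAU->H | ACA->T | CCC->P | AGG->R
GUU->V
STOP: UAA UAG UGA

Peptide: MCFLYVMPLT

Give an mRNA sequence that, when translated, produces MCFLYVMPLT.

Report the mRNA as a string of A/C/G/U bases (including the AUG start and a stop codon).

residue 1: M -> AUG (start codon)
residue 2: C codons sorted = UGC,UGU -> pick first = UGC
residue 3: F codons sorted = UUC,UUU -> pick first = UUC
residue 4: L codons sorted = CUA,CUC,CUG,CUU,UUA,UUG -> pick first = CUA
residue 5: Y codons sorted = UAC,UAU -> pick first = UAC
residue 6: V codons sorted = GUA,GUC,GUG,GUU -> pick first = GUA
residue 7: M -> AUG (only codon)
residue 8: P codons sorted = CCA,CCC,CCG,CCU -> pick first = CCA
residue 9: L codons sorted = CUA,CUC,CUG,CUU,UUA,UUG -> pick first = CUA
residue 10: T codons sorted = ACA,ACC,ACG,ACU -> pick first = ACA
terminator: stop codons sorted = UAA,UAG,UGA -> pick first = UAA

Answer: mRNA: AUGUGCUUCCUAUACGUAAUGCCACUAACAUAA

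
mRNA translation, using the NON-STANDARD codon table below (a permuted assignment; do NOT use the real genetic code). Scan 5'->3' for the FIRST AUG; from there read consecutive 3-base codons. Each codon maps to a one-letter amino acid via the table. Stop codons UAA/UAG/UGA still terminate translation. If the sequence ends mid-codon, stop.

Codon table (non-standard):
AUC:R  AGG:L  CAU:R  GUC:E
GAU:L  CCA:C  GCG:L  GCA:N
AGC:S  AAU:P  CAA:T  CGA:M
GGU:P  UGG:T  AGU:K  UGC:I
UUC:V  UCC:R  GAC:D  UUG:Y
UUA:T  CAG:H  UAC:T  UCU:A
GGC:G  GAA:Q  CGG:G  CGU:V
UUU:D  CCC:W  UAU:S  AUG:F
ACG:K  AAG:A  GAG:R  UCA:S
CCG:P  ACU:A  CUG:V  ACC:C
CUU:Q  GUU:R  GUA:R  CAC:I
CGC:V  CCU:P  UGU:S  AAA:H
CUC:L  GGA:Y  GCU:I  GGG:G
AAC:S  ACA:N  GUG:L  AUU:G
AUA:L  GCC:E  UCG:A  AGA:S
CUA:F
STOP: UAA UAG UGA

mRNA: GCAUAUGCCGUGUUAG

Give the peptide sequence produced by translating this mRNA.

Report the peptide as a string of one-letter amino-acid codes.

start AUG at pos 4
pos 4: AUG -> F; peptide=F
pos 7: CCG -> P; peptide=FP
pos 10: UGU -> S; peptide=FPS
pos 13: UAG -> STOP

Answer: FPS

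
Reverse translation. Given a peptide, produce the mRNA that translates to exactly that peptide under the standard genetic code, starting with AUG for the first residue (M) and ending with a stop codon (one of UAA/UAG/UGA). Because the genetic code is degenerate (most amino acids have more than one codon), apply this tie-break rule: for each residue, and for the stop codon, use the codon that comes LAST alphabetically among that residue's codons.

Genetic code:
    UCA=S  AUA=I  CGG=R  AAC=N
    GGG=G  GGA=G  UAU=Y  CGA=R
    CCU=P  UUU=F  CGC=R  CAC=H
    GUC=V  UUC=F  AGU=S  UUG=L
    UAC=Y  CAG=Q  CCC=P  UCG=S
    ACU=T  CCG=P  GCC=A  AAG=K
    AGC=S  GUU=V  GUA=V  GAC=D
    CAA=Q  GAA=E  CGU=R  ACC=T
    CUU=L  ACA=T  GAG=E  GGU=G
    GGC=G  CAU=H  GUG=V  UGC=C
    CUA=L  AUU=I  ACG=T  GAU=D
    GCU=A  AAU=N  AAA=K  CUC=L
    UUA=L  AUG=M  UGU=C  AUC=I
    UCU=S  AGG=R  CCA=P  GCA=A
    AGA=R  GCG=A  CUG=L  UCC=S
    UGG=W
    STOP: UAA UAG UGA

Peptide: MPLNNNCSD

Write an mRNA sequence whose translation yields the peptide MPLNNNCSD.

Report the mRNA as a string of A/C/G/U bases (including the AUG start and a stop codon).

Answer: mRNA: AUGCCUUUGAAUAAUAAUUGUUCUGAUUGA

Derivation:
residue 1: M -> AUG (start codon)
residue 2: P codons sorted = CCA,CCC,CCG,CCU -> pick last = CCU
residue 3: L codons sorted = CUA,CUC,CUG,CUU,UUA,UUG -> pick last = UUG
residue 4: N codons sorted = AAC,AAU -> pick last = AAU
residue 5: N codons sorted = AAC,AAU -> pick last = AAU
residue 6: N codons sorted = AAC,AAU -> pick last = AAU
residue 7: C codons sorted = UGC,UGU -> pick last = UGU
residue 8: S codons sorted = AGC,AGU,UCA,UCC,UCG,UCU -> pick last = UCU
residue 9: D codons sorted = GAC,GAU -> pick last = GAU
terminator: stop codons sorted = UAA,UAG,UGA -> pick last = UGA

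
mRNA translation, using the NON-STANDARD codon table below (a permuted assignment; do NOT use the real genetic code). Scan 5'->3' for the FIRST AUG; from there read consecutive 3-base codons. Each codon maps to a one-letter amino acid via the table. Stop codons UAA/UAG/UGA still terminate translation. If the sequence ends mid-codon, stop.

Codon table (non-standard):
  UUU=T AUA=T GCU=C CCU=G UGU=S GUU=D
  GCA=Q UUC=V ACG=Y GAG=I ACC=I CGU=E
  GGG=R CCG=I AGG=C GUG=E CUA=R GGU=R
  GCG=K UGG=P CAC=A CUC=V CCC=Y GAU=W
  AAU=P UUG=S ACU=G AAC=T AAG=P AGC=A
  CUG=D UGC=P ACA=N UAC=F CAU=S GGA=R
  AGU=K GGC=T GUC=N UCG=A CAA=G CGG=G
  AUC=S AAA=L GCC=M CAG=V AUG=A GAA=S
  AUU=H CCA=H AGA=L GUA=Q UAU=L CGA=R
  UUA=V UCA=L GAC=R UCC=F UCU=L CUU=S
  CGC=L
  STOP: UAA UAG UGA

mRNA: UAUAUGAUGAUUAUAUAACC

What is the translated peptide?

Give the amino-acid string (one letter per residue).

start AUG at pos 3
pos 3: AUG -> A; peptide=A
pos 6: AUG -> A; peptide=AA
pos 9: AUU -> H; peptide=AAH
pos 12: AUA -> T; peptide=AAHT
pos 15: UAA -> STOP

Answer: AAHT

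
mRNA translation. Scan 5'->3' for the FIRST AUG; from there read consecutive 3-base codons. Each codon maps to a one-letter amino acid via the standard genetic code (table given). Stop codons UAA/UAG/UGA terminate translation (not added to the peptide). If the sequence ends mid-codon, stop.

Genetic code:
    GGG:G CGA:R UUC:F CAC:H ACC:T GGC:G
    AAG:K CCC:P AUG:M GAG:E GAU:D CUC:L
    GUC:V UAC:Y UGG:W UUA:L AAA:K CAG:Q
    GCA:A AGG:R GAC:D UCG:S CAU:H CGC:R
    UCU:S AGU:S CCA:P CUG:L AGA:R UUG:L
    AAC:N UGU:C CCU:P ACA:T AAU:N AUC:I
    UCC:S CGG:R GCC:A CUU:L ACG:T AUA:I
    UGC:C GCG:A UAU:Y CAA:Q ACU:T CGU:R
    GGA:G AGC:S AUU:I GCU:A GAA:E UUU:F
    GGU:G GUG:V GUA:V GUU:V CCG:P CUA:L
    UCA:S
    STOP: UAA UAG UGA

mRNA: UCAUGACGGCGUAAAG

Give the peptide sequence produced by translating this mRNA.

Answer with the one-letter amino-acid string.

Answer: MTA

Derivation:
start AUG at pos 2
pos 2: AUG -> M; peptide=M
pos 5: ACG -> T; peptide=MT
pos 8: GCG -> A; peptide=MTA
pos 11: UAA -> STOP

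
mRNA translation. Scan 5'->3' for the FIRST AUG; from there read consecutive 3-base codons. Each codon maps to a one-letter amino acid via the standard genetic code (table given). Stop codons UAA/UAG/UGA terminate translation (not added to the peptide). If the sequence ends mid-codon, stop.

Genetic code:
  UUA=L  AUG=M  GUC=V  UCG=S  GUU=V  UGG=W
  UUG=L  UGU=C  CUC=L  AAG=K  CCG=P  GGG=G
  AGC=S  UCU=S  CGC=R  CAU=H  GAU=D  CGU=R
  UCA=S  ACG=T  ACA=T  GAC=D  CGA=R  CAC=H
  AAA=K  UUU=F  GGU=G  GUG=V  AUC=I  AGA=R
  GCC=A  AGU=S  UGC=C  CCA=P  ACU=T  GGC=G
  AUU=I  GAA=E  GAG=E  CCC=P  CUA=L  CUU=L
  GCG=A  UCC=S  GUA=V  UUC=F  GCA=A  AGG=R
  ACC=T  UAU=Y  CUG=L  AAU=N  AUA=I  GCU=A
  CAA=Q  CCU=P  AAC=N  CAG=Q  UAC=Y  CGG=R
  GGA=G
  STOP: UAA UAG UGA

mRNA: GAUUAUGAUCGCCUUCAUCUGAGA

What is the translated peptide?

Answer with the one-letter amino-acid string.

Answer: MIAFI

Derivation:
start AUG at pos 4
pos 4: AUG -> M; peptide=M
pos 7: AUC -> I; peptide=MI
pos 10: GCC -> A; peptide=MIA
pos 13: UUC -> F; peptide=MIAF
pos 16: AUC -> I; peptide=MIAFI
pos 19: UGA -> STOP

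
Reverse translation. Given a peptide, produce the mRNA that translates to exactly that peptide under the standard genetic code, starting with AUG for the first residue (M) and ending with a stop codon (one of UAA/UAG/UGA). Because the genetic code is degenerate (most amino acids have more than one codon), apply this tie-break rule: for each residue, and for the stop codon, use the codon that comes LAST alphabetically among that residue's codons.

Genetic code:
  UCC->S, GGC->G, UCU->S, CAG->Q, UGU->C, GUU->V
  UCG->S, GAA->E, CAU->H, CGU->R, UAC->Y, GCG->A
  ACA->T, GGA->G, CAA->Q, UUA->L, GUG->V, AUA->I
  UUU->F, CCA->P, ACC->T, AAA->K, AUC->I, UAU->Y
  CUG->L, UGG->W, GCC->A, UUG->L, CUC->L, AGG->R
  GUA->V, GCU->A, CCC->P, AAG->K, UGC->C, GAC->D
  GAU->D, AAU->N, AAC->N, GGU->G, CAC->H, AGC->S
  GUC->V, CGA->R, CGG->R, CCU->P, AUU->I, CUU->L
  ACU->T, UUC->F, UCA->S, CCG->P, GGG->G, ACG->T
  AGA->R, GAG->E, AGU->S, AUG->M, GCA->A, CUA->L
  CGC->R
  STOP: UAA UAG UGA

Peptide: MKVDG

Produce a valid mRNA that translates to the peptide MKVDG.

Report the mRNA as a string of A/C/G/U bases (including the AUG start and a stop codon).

Answer: mRNA: AUGAAGGUUGAUGGUUGA

Derivation:
residue 1: M -> AUG (start codon)
residue 2: K codons sorted = AAA,AAG -> pick last = AAG
residue 3: V codons sorted = GUA,GUC,GUG,GUU -> pick last = GUU
residue 4: D codons sorted = GAC,GAU -> pick last = GAU
residue 5: G codons sorted = GGA,GGC,GGG,GGU -> pick last = GGU
terminator: stop codons sorted = UAA,UAG,UGA -> pick last = UGA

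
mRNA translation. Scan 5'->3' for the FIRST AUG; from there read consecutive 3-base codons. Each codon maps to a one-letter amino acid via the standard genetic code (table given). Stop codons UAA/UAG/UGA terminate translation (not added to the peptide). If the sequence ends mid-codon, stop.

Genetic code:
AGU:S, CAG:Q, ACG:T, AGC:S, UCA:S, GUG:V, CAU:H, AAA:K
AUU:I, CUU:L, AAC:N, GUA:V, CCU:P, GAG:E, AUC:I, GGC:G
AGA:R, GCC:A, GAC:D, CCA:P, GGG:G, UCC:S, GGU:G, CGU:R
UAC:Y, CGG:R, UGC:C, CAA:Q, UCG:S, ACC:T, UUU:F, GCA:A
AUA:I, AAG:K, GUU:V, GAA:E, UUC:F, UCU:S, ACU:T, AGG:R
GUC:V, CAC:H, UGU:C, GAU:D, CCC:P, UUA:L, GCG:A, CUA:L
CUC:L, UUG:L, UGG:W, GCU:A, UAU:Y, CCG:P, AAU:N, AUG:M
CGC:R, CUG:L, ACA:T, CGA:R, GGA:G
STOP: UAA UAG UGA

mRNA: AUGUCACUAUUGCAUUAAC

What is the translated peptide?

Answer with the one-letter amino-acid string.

start AUG at pos 0
pos 0: AUG -> M; peptide=M
pos 3: UCA -> S; peptide=MS
pos 6: CUA -> L; peptide=MSL
pos 9: UUG -> L; peptide=MSLL
pos 12: CAU -> H; peptide=MSLLH
pos 15: UAA -> STOP

Answer: MSLLH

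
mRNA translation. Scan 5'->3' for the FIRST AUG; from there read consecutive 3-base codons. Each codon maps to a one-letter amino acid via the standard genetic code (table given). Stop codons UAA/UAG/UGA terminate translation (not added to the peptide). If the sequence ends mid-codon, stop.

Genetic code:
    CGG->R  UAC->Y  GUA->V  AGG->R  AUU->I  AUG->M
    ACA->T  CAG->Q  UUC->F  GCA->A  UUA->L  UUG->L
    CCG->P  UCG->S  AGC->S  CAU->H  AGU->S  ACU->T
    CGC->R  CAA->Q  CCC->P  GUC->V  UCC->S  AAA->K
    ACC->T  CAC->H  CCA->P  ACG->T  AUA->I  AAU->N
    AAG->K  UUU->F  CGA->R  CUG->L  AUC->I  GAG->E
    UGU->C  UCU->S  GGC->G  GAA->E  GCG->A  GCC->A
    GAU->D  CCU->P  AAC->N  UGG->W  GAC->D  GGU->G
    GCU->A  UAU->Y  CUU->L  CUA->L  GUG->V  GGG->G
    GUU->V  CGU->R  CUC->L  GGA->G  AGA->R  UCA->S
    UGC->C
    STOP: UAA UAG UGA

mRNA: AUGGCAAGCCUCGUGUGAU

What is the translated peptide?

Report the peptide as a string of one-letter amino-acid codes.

start AUG at pos 0
pos 0: AUG -> M; peptide=M
pos 3: GCA -> A; peptide=MA
pos 6: AGC -> S; peptide=MAS
pos 9: CUC -> L; peptide=MASL
pos 12: GUG -> V; peptide=MASLV
pos 15: UGA -> STOP

Answer: MASLV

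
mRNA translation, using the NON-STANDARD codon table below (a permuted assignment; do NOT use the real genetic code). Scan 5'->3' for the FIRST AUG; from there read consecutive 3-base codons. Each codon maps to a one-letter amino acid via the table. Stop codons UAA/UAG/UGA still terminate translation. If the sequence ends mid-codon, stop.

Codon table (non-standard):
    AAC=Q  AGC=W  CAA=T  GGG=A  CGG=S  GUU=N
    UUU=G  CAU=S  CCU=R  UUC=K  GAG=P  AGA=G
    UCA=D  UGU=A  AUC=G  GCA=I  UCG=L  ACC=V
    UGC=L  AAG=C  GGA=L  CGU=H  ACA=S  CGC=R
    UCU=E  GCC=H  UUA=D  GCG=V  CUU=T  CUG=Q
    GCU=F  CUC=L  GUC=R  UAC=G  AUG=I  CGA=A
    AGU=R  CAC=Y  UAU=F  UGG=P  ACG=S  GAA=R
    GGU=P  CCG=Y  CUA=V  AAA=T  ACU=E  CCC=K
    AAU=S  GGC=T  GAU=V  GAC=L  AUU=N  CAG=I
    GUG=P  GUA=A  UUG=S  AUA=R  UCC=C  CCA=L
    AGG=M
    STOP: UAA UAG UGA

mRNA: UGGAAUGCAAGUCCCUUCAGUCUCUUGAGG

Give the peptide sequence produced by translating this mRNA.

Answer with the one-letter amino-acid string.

start AUG at pos 4
pos 4: AUG -> I; peptide=I
pos 7: CAA -> T; peptide=IT
pos 10: GUC -> R; peptide=ITR
pos 13: CCU -> R; peptide=ITRR
pos 16: UCA -> D; peptide=ITRRD
pos 19: GUC -> R; peptide=ITRRDR
pos 22: UCU -> E; peptide=ITRRDRE
pos 25: UGA -> STOP

Answer: ITRRDRE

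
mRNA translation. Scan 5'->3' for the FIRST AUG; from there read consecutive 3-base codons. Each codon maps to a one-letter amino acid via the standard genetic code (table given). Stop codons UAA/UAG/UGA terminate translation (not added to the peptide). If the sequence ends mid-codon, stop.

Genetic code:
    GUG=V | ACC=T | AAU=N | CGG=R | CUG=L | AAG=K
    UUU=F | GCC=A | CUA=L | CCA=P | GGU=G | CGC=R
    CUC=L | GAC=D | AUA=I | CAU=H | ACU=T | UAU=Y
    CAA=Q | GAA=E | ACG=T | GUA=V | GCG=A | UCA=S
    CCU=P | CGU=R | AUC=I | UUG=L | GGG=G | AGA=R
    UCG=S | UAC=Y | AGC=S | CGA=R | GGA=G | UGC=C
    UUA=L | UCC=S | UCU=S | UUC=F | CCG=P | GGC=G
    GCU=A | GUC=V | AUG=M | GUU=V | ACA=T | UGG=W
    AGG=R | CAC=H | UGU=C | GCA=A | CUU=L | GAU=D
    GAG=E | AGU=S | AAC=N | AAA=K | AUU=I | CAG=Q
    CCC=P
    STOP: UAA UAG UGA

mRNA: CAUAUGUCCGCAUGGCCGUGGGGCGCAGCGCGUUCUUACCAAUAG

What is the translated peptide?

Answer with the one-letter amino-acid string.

start AUG at pos 3
pos 3: AUG -> M; peptide=M
pos 6: UCC -> S; peptide=MS
pos 9: GCA -> A; peptide=MSA
pos 12: UGG -> W; peptide=MSAW
pos 15: CCG -> P; peptide=MSAWP
pos 18: UGG -> W; peptide=MSAWPW
pos 21: GGC -> G; peptide=MSAWPWG
pos 24: GCA -> A; peptide=MSAWPWGA
pos 27: GCG -> A; peptide=MSAWPWGAA
pos 30: CGU -> R; peptide=MSAWPWGAAR
pos 33: UCU -> S; peptide=MSAWPWGAARS
pos 36: UAC -> Y; peptide=MSAWPWGAARSY
pos 39: CAA -> Q; peptide=MSAWPWGAARSYQ
pos 42: UAG -> STOP

Answer: MSAWPWGAARSYQ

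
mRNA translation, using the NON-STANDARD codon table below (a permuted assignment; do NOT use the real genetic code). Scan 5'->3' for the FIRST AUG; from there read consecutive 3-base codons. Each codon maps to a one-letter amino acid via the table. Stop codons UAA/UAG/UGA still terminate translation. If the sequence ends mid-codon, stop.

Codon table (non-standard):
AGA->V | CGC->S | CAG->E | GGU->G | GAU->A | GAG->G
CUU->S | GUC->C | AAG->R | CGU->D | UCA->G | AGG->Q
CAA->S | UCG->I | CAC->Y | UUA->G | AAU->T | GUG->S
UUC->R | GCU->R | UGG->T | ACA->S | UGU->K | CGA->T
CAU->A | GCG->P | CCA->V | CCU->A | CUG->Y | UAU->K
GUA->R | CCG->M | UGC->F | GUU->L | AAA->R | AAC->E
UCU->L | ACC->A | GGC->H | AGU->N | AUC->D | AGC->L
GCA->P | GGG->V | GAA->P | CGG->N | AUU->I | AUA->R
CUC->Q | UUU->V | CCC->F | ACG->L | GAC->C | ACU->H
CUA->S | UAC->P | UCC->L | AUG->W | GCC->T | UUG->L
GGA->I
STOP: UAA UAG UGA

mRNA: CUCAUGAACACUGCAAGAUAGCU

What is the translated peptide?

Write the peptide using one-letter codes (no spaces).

Answer: WEHPV

Derivation:
start AUG at pos 3
pos 3: AUG -> W; peptide=W
pos 6: AAC -> E; peptide=WE
pos 9: ACU -> H; peptide=WEH
pos 12: GCA -> P; peptide=WEHP
pos 15: AGA -> V; peptide=WEHPV
pos 18: UAG -> STOP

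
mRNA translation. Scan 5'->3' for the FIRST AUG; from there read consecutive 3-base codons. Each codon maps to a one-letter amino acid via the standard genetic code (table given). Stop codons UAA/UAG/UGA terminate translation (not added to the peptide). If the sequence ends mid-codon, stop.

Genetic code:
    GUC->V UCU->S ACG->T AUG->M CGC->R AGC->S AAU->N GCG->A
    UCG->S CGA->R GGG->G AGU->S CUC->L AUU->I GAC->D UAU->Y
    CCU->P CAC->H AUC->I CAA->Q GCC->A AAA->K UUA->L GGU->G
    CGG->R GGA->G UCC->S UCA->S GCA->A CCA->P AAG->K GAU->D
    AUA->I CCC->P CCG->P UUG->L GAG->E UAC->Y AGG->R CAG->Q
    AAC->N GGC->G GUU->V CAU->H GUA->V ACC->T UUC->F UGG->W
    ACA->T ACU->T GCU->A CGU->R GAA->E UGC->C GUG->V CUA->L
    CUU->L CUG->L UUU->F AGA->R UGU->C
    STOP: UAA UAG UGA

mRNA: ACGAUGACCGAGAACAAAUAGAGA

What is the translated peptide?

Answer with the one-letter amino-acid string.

Answer: MTENK

Derivation:
start AUG at pos 3
pos 3: AUG -> M; peptide=M
pos 6: ACC -> T; peptide=MT
pos 9: GAG -> E; peptide=MTE
pos 12: AAC -> N; peptide=MTEN
pos 15: AAA -> K; peptide=MTENK
pos 18: UAG -> STOP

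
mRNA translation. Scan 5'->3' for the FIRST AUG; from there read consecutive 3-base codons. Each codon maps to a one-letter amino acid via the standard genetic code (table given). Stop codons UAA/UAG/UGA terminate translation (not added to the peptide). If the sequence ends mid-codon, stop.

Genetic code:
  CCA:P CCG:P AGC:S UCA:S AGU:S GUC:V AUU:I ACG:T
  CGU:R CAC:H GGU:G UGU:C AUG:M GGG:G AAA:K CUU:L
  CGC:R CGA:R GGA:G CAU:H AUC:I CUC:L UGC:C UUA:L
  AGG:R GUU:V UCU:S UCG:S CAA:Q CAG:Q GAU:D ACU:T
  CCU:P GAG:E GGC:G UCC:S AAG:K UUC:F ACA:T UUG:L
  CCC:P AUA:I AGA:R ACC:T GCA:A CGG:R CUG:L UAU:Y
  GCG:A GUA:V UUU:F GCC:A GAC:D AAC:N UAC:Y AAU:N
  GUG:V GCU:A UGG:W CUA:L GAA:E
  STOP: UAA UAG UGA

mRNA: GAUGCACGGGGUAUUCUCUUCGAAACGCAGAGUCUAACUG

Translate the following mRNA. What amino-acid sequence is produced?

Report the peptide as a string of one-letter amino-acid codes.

Answer: MHGVFSSKRRV

Derivation:
start AUG at pos 1
pos 1: AUG -> M; peptide=M
pos 4: CAC -> H; peptide=MH
pos 7: GGG -> G; peptide=MHG
pos 10: GUA -> V; peptide=MHGV
pos 13: UUC -> F; peptide=MHGVF
pos 16: UCU -> S; peptide=MHGVFS
pos 19: UCG -> S; peptide=MHGVFSS
pos 22: AAA -> K; peptide=MHGVFSSK
pos 25: CGC -> R; peptide=MHGVFSSKR
pos 28: AGA -> R; peptide=MHGVFSSKRR
pos 31: GUC -> V; peptide=MHGVFSSKRRV
pos 34: UAA -> STOP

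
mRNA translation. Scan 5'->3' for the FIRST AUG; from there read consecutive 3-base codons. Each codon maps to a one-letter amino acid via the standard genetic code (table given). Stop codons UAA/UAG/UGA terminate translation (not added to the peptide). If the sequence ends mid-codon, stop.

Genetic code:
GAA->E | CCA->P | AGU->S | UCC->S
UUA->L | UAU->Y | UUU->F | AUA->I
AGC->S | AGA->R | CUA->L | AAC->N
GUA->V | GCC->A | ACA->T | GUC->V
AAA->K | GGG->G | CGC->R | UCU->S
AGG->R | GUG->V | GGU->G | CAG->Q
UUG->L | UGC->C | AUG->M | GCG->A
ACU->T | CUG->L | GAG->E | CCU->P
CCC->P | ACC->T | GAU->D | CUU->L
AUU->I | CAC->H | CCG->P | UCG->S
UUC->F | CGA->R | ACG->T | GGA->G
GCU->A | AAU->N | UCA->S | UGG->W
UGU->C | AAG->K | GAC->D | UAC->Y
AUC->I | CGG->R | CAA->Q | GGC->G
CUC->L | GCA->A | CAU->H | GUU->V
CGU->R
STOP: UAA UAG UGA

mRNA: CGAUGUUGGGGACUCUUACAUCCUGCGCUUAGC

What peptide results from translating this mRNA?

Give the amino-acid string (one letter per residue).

Answer: MLGTLTSCA

Derivation:
start AUG at pos 2
pos 2: AUG -> M; peptide=M
pos 5: UUG -> L; peptide=ML
pos 8: GGG -> G; peptide=MLG
pos 11: ACU -> T; peptide=MLGT
pos 14: CUU -> L; peptide=MLGTL
pos 17: ACA -> T; peptide=MLGTLT
pos 20: UCC -> S; peptide=MLGTLTS
pos 23: UGC -> C; peptide=MLGTLTSC
pos 26: GCU -> A; peptide=MLGTLTSCA
pos 29: UAG -> STOP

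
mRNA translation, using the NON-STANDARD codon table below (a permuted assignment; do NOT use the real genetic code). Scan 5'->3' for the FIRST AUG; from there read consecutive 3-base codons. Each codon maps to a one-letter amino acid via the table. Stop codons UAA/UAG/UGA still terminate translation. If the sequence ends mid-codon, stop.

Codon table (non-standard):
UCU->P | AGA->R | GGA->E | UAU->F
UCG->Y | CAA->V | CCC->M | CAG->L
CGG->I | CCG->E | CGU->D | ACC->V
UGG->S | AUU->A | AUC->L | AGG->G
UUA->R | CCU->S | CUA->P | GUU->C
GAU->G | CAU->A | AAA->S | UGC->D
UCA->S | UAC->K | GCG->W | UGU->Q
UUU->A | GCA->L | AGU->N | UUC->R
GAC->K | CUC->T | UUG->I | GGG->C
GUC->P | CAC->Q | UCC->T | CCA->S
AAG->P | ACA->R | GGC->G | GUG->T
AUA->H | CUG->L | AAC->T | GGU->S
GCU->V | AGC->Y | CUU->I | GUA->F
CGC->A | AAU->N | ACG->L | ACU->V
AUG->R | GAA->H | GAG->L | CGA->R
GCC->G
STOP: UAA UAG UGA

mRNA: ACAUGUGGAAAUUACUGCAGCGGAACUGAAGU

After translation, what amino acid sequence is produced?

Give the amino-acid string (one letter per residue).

Answer: RSSRLLIT

Derivation:
start AUG at pos 2
pos 2: AUG -> R; peptide=R
pos 5: UGG -> S; peptide=RS
pos 8: AAA -> S; peptide=RSS
pos 11: UUA -> R; peptide=RSSR
pos 14: CUG -> L; peptide=RSSRL
pos 17: CAG -> L; peptide=RSSRLL
pos 20: CGG -> I; peptide=RSSRLLI
pos 23: AAC -> T; peptide=RSSRLLIT
pos 26: UGA -> STOP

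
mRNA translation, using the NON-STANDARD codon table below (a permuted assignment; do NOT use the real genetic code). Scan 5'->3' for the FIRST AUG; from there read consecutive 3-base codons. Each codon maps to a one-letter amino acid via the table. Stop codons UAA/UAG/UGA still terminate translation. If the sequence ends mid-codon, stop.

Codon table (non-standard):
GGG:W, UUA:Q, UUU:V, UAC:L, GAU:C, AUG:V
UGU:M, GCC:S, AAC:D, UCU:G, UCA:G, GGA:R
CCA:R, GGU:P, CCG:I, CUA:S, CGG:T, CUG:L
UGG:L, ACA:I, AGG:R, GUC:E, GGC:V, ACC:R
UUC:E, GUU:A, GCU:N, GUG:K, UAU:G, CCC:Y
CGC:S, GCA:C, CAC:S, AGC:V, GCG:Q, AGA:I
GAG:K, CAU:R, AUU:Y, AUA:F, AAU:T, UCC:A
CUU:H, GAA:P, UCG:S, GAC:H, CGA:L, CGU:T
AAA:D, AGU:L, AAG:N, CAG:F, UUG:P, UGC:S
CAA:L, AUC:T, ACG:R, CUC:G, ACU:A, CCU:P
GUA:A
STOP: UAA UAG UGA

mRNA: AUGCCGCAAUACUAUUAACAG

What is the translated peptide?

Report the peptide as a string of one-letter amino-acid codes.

start AUG at pos 0
pos 0: AUG -> V; peptide=V
pos 3: CCG -> I; peptide=VI
pos 6: CAA -> L; peptide=VIL
pos 9: UAC -> L; peptide=VILL
pos 12: UAU -> G; peptide=VILLG
pos 15: UAA -> STOP

Answer: VILLG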